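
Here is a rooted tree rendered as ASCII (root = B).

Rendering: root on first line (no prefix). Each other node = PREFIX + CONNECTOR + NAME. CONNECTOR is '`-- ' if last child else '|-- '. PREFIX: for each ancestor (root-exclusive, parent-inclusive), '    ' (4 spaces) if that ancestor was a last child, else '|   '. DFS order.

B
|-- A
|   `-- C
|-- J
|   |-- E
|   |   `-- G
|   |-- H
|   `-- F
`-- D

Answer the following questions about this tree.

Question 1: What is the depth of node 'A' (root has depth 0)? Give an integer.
Path from root to A: B -> A
Depth = number of edges = 1

Answer: 1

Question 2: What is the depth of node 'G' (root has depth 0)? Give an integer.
Path from root to G: B -> J -> E -> G
Depth = number of edges = 3

Answer: 3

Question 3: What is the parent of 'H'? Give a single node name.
Scan adjacency: H appears as child of J

Answer: J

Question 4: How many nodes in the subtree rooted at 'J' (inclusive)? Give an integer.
Answer: 5

Derivation:
Subtree rooted at J contains: E, F, G, H, J
Count = 5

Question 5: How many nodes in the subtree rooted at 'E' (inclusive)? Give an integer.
Subtree rooted at E contains: E, G
Count = 2

Answer: 2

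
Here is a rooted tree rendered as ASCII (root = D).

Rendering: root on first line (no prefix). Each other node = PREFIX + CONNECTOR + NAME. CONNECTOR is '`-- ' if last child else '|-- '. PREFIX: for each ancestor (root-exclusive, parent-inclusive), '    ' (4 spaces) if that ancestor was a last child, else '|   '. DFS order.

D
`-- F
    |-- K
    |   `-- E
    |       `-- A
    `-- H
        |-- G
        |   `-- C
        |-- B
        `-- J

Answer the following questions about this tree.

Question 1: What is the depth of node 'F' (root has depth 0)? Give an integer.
Path from root to F: D -> F
Depth = number of edges = 1

Answer: 1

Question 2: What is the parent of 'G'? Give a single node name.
Scan adjacency: G appears as child of H

Answer: H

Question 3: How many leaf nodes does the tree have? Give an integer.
Leaves (nodes with no children): A, B, C, J

Answer: 4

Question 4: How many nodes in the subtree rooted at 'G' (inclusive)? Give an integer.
Subtree rooted at G contains: C, G
Count = 2

Answer: 2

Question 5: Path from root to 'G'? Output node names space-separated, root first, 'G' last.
Walk down from root: D -> F -> H -> G

Answer: D F H G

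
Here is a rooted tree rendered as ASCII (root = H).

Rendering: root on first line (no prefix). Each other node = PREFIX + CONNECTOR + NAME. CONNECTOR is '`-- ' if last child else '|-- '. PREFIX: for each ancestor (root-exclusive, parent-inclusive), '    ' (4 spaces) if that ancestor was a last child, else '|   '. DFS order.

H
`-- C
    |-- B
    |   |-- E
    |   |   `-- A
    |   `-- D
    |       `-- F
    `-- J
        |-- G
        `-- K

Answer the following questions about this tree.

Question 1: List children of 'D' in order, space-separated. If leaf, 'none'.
Node D's children (from adjacency): F

Answer: F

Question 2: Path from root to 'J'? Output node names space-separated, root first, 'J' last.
Walk down from root: H -> C -> J

Answer: H C J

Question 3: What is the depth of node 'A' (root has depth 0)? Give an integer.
Path from root to A: H -> C -> B -> E -> A
Depth = number of edges = 4

Answer: 4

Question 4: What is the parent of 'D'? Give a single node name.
Scan adjacency: D appears as child of B

Answer: B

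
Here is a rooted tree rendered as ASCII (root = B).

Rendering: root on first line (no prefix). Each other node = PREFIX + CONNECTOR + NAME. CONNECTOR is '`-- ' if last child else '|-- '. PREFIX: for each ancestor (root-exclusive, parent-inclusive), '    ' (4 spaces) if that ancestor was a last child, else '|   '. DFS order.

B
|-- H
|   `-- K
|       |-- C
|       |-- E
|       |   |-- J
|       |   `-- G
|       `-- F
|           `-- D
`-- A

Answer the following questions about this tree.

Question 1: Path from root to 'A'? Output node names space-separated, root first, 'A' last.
Walk down from root: B -> A

Answer: B A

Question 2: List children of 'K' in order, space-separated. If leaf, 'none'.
Node K's children (from adjacency): C, E, F

Answer: C E F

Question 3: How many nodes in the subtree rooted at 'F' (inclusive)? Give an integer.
Subtree rooted at F contains: D, F
Count = 2

Answer: 2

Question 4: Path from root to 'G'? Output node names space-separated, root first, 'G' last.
Walk down from root: B -> H -> K -> E -> G

Answer: B H K E G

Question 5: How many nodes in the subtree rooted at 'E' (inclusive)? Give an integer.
Subtree rooted at E contains: E, G, J
Count = 3

Answer: 3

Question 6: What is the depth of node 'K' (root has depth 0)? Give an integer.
Path from root to K: B -> H -> K
Depth = number of edges = 2

Answer: 2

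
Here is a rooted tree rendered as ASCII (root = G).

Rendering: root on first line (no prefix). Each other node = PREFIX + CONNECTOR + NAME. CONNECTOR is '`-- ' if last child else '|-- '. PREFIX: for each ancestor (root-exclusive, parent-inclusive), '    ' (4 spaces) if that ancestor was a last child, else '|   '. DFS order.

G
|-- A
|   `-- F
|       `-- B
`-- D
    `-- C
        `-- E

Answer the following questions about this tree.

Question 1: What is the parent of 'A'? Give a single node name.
Scan adjacency: A appears as child of G

Answer: G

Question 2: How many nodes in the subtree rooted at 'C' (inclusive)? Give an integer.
Subtree rooted at C contains: C, E
Count = 2

Answer: 2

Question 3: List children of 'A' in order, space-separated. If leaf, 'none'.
Node A's children (from adjacency): F

Answer: F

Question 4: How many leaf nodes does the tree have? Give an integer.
Leaves (nodes with no children): B, E

Answer: 2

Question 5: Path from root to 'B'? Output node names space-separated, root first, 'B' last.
Walk down from root: G -> A -> F -> B

Answer: G A F B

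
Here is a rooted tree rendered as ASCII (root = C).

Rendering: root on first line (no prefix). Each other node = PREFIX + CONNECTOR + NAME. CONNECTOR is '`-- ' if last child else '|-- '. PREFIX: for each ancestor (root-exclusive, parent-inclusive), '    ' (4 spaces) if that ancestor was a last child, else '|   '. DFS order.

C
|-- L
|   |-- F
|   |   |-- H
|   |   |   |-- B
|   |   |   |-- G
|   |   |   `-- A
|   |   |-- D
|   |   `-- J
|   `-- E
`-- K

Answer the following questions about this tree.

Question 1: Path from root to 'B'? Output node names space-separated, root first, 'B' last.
Answer: C L F H B

Derivation:
Walk down from root: C -> L -> F -> H -> B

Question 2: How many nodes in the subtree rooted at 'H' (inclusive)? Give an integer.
Answer: 4

Derivation:
Subtree rooted at H contains: A, B, G, H
Count = 4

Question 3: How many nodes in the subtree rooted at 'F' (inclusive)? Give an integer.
Answer: 7

Derivation:
Subtree rooted at F contains: A, B, D, F, G, H, J
Count = 7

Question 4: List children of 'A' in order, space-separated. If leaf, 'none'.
Node A's children (from adjacency): (leaf)

Answer: none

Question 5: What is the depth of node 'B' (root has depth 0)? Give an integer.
Answer: 4

Derivation:
Path from root to B: C -> L -> F -> H -> B
Depth = number of edges = 4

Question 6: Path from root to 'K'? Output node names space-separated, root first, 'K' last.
Walk down from root: C -> K

Answer: C K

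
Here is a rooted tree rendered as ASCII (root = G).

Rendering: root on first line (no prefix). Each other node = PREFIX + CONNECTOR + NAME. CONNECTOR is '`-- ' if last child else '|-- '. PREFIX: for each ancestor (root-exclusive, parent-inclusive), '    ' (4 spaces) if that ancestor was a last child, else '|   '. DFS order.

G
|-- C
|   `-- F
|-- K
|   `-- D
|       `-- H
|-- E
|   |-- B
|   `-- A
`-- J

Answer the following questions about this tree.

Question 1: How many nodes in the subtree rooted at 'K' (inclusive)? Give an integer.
Subtree rooted at K contains: D, H, K
Count = 3

Answer: 3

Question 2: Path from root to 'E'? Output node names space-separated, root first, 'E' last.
Walk down from root: G -> E

Answer: G E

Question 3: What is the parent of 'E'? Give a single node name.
Scan adjacency: E appears as child of G

Answer: G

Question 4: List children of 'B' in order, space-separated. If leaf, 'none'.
Node B's children (from adjacency): (leaf)

Answer: none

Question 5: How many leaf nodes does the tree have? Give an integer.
Leaves (nodes with no children): A, B, F, H, J

Answer: 5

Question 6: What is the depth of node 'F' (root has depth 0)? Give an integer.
Answer: 2

Derivation:
Path from root to F: G -> C -> F
Depth = number of edges = 2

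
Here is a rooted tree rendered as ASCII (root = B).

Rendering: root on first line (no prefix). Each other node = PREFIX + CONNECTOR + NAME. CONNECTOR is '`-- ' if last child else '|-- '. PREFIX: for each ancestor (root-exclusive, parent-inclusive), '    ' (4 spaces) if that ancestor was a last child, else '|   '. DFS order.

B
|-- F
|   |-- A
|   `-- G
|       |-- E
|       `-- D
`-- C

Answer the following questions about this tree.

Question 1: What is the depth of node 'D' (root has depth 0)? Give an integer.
Path from root to D: B -> F -> G -> D
Depth = number of edges = 3

Answer: 3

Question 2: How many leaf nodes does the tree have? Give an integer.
Leaves (nodes with no children): A, C, D, E

Answer: 4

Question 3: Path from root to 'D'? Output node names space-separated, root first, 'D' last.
Answer: B F G D

Derivation:
Walk down from root: B -> F -> G -> D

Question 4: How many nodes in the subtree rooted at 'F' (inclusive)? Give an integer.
Answer: 5

Derivation:
Subtree rooted at F contains: A, D, E, F, G
Count = 5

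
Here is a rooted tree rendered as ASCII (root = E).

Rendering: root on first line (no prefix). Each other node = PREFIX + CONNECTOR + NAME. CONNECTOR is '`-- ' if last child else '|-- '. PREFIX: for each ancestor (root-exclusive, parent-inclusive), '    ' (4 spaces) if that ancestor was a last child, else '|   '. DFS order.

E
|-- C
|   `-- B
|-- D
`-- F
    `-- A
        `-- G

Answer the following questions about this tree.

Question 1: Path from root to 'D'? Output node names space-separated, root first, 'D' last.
Walk down from root: E -> D

Answer: E D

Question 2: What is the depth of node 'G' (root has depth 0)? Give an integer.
Answer: 3

Derivation:
Path from root to G: E -> F -> A -> G
Depth = number of edges = 3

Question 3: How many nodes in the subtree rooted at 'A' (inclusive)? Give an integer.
Answer: 2

Derivation:
Subtree rooted at A contains: A, G
Count = 2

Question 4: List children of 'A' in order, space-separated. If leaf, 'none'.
Answer: G

Derivation:
Node A's children (from adjacency): G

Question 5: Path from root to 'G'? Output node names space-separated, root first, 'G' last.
Answer: E F A G

Derivation:
Walk down from root: E -> F -> A -> G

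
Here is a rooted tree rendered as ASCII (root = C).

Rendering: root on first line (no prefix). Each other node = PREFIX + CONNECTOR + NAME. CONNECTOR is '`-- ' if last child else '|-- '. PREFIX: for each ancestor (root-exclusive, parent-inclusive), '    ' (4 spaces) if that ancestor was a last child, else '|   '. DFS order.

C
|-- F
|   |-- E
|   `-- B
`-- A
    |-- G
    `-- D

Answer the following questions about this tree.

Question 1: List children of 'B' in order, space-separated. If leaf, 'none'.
Answer: none

Derivation:
Node B's children (from adjacency): (leaf)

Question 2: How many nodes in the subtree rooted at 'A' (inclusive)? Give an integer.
Answer: 3

Derivation:
Subtree rooted at A contains: A, D, G
Count = 3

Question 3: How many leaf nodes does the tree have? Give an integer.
Answer: 4

Derivation:
Leaves (nodes with no children): B, D, E, G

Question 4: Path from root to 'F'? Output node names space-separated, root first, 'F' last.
Answer: C F

Derivation:
Walk down from root: C -> F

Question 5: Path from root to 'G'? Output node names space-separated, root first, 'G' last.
Answer: C A G

Derivation:
Walk down from root: C -> A -> G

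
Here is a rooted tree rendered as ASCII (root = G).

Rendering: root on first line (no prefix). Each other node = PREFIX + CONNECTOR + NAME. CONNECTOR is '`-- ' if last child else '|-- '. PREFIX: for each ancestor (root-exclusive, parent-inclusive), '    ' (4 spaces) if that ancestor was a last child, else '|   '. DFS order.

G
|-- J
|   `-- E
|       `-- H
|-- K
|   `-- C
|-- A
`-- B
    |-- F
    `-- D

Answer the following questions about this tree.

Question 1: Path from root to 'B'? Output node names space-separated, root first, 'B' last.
Answer: G B

Derivation:
Walk down from root: G -> B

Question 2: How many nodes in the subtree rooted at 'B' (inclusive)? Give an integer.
Answer: 3

Derivation:
Subtree rooted at B contains: B, D, F
Count = 3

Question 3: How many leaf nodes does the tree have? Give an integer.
Answer: 5

Derivation:
Leaves (nodes with no children): A, C, D, F, H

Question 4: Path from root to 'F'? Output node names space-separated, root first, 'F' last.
Answer: G B F

Derivation:
Walk down from root: G -> B -> F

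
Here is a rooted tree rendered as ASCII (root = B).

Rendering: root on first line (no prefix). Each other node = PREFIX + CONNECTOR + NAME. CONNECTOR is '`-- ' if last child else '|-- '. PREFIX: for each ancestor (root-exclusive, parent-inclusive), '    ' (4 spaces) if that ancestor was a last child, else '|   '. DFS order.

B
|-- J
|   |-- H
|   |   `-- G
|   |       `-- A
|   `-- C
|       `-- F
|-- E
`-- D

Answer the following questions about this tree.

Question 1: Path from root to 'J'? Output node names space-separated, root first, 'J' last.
Walk down from root: B -> J

Answer: B J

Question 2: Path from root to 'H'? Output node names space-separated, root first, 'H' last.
Answer: B J H

Derivation:
Walk down from root: B -> J -> H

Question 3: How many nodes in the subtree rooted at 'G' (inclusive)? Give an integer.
Subtree rooted at G contains: A, G
Count = 2

Answer: 2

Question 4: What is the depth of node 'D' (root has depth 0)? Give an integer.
Path from root to D: B -> D
Depth = number of edges = 1

Answer: 1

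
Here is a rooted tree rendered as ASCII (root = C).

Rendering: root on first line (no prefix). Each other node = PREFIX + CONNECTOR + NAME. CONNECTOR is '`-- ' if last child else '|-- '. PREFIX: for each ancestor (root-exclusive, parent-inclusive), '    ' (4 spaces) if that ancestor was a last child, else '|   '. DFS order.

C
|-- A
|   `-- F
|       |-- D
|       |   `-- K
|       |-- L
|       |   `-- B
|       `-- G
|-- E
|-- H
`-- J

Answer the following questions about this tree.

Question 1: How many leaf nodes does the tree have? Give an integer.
Leaves (nodes with no children): B, E, G, H, J, K

Answer: 6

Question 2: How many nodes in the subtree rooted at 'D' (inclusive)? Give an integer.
Subtree rooted at D contains: D, K
Count = 2

Answer: 2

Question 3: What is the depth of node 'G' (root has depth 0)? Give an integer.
Path from root to G: C -> A -> F -> G
Depth = number of edges = 3

Answer: 3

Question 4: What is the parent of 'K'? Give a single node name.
Answer: D

Derivation:
Scan adjacency: K appears as child of D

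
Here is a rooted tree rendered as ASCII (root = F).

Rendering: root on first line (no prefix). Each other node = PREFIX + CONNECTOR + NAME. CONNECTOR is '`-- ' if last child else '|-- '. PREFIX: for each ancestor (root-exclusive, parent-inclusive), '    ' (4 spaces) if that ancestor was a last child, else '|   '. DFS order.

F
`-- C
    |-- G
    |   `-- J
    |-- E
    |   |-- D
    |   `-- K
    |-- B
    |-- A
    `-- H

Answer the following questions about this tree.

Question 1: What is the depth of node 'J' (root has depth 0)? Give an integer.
Answer: 3

Derivation:
Path from root to J: F -> C -> G -> J
Depth = number of edges = 3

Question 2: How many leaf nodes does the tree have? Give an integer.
Answer: 6

Derivation:
Leaves (nodes with no children): A, B, D, H, J, K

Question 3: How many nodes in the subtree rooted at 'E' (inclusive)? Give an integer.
Answer: 3

Derivation:
Subtree rooted at E contains: D, E, K
Count = 3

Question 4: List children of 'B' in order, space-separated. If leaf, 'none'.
Node B's children (from adjacency): (leaf)

Answer: none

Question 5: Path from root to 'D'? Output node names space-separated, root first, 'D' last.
Walk down from root: F -> C -> E -> D

Answer: F C E D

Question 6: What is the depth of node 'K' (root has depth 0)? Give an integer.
Answer: 3

Derivation:
Path from root to K: F -> C -> E -> K
Depth = number of edges = 3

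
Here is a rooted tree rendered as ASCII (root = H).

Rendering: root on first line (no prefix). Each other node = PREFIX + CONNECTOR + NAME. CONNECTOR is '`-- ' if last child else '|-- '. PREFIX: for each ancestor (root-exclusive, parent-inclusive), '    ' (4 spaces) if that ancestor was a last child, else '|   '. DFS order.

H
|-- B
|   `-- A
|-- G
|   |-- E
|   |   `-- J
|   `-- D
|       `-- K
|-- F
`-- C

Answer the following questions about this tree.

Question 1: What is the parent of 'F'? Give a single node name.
Answer: H

Derivation:
Scan adjacency: F appears as child of H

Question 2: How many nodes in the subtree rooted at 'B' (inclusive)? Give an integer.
Answer: 2

Derivation:
Subtree rooted at B contains: A, B
Count = 2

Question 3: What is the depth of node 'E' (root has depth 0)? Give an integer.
Answer: 2

Derivation:
Path from root to E: H -> G -> E
Depth = number of edges = 2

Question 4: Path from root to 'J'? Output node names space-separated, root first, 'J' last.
Answer: H G E J

Derivation:
Walk down from root: H -> G -> E -> J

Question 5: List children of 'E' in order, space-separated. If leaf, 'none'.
Node E's children (from adjacency): J

Answer: J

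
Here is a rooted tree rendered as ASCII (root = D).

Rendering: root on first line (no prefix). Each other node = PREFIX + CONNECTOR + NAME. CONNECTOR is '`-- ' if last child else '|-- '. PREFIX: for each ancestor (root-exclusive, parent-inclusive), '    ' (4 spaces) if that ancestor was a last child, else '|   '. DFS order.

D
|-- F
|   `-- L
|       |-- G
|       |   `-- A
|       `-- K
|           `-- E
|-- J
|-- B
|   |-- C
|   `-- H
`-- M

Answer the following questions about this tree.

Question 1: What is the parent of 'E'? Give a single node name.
Scan adjacency: E appears as child of K

Answer: K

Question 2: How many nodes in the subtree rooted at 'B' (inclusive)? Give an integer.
Answer: 3

Derivation:
Subtree rooted at B contains: B, C, H
Count = 3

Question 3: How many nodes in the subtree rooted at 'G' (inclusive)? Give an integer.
Answer: 2

Derivation:
Subtree rooted at G contains: A, G
Count = 2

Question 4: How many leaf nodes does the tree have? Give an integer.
Leaves (nodes with no children): A, C, E, H, J, M

Answer: 6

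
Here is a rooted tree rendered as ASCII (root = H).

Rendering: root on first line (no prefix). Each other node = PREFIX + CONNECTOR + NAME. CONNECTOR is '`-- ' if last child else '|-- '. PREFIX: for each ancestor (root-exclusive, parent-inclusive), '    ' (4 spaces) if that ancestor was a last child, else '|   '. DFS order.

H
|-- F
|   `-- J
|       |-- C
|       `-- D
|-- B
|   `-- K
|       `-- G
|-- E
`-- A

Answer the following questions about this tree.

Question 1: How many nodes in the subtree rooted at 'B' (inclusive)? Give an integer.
Subtree rooted at B contains: B, G, K
Count = 3

Answer: 3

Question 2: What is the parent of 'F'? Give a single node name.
Answer: H

Derivation:
Scan adjacency: F appears as child of H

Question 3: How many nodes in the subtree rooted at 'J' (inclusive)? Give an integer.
Answer: 3

Derivation:
Subtree rooted at J contains: C, D, J
Count = 3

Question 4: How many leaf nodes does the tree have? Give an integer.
Leaves (nodes with no children): A, C, D, E, G

Answer: 5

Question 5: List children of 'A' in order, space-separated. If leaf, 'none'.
Node A's children (from adjacency): (leaf)

Answer: none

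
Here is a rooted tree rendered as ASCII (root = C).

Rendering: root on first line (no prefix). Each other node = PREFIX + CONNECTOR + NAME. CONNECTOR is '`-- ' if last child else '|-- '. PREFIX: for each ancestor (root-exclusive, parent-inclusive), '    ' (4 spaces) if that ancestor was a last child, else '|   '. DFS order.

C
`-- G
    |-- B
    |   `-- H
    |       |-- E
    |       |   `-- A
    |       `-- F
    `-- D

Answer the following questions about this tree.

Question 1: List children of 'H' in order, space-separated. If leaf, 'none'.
Answer: E F

Derivation:
Node H's children (from adjacency): E, F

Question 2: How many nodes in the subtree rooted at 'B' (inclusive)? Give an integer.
Subtree rooted at B contains: A, B, E, F, H
Count = 5

Answer: 5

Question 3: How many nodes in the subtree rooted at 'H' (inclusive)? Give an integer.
Subtree rooted at H contains: A, E, F, H
Count = 4

Answer: 4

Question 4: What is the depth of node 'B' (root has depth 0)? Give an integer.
Answer: 2

Derivation:
Path from root to B: C -> G -> B
Depth = number of edges = 2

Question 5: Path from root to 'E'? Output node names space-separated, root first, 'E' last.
Walk down from root: C -> G -> B -> H -> E

Answer: C G B H E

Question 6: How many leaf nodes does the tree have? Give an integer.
Answer: 3

Derivation:
Leaves (nodes with no children): A, D, F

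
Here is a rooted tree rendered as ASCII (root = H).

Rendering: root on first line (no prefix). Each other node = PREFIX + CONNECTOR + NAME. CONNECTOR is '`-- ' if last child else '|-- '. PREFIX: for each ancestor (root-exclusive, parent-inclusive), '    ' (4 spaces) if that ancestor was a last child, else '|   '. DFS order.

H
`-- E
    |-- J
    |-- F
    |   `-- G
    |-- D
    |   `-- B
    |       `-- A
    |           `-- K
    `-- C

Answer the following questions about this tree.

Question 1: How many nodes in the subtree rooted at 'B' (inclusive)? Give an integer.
Answer: 3

Derivation:
Subtree rooted at B contains: A, B, K
Count = 3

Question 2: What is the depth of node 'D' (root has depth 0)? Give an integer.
Answer: 2

Derivation:
Path from root to D: H -> E -> D
Depth = number of edges = 2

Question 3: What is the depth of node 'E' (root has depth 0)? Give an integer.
Answer: 1

Derivation:
Path from root to E: H -> E
Depth = number of edges = 1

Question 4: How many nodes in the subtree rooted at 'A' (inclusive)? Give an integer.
Answer: 2

Derivation:
Subtree rooted at A contains: A, K
Count = 2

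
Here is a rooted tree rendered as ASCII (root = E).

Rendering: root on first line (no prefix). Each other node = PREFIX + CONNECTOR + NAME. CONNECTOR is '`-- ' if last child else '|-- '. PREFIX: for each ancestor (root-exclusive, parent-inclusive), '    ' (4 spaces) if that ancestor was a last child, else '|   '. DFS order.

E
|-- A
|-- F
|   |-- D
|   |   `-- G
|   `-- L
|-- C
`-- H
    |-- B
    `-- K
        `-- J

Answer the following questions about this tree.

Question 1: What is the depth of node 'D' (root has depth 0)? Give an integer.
Answer: 2

Derivation:
Path from root to D: E -> F -> D
Depth = number of edges = 2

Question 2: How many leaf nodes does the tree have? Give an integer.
Leaves (nodes with no children): A, B, C, G, J, L

Answer: 6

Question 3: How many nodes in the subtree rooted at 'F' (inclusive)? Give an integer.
Answer: 4

Derivation:
Subtree rooted at F contains: D, F, G, L
Count = 4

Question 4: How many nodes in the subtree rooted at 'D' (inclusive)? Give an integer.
Subtree rooted at D contains: D, G
Count = 2

Answer: 2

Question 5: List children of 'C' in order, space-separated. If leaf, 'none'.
Answer: none

Derivation:
Node C's children (from adjacency): (leaf)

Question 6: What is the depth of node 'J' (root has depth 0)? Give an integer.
Answer: 3

Derivation:
Path from root to J: E -> H -> K -> J
Depth = number of edges = 3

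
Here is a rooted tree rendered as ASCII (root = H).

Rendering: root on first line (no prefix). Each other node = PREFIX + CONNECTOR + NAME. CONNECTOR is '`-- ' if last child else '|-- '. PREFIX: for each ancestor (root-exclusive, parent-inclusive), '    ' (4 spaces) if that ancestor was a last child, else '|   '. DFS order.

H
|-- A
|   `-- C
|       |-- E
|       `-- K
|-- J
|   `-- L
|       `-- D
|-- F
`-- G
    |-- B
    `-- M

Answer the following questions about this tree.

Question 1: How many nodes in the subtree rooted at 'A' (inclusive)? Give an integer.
Subtree rooted at A contains: A, C, E, K
Count = 4

Answer: 4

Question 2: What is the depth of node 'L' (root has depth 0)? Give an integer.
Path from root to L: H -> J -> L
Depth = number of edges = 2

Answer: 2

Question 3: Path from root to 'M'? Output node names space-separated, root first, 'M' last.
Walk down from root: H -> G -> M

Answer: H G M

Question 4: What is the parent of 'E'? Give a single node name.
Scan adjacency: E appears as child of C

Answer: C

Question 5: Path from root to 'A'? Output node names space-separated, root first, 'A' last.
Walk down from root: H -> A

Answer: H A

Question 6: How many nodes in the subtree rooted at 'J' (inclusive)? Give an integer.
Answer: 3

Derivation:
Subtree rooted at J contains: D, J, L
Count = 3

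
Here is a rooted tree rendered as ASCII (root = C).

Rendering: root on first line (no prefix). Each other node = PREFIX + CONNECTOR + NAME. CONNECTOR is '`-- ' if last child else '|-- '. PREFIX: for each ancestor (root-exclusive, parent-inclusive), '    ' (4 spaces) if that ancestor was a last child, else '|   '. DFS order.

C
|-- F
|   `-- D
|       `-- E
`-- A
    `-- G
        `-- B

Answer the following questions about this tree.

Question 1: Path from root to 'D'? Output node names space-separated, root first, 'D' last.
Walk down from root: C -> F -> D

Answer: C F D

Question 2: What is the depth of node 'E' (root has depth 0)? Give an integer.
Answer: 3

Derivation:
Path from root to E: C -> F -> D -> E
Depth = number of edges = 3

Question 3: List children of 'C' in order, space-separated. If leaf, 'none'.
Answer: F A

Derivation:
Node C's children (from adjacency): F, A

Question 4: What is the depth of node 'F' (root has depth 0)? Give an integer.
Path from root to F: C -> F
Depth = number of edges = 1

Answer: 1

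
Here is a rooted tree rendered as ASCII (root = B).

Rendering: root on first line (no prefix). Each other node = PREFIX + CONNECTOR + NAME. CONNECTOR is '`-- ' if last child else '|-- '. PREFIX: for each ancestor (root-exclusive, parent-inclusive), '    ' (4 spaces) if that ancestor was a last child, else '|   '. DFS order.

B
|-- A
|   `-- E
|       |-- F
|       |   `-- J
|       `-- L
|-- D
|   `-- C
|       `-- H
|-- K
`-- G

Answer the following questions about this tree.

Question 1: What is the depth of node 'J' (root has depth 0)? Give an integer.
Answer: 4

Derivation:
Path from root to J: B -> A -> E -> F -> J
Depth = number of edges = 4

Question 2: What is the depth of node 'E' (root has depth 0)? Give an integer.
Answer: 2

Derivation:
Path from root to E: B -> A -> E
Depth = number of edges = 2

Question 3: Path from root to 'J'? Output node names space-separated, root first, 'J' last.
Walk down from root: B -> A -> E -> F -> J

Answer: B A E F J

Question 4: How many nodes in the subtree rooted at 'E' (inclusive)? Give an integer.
Answer: 4

Derivation:
Subtree rooted at E contains: E, F, J, L
Count = 4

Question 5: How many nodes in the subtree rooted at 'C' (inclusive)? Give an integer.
Subtree rooted at C contains: C, H
Count = 2

Answer: 2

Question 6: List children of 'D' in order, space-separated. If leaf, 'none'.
Node D's children (from adjacency): C

Answer: C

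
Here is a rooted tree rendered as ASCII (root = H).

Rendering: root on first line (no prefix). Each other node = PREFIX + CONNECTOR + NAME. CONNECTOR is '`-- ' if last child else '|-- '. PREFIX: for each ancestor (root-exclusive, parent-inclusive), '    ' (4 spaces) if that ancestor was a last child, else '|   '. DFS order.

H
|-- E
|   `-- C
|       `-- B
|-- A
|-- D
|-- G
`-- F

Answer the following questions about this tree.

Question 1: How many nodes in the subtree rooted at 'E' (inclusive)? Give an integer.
Subtree rooted at E contains: B, C, E
Count = 3

Answer: 3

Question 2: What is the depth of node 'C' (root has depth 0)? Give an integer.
Answer: 2

Derivation:
Path from root to C: H -> E -> C
Depth = number of edges = 2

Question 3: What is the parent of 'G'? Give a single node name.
Scan adjacency: G appears as child of H

Answer: H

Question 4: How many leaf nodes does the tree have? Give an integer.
Leaves (nodes with no children): A, B, D, F, G

Answer: 5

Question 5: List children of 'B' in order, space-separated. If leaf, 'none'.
Node B's children (from adjacency): (leaf)

Answer: none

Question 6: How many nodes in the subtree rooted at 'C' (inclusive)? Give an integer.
Answer: 2

Derivation:
Subtree rooted at C contains: B, C
Count = 2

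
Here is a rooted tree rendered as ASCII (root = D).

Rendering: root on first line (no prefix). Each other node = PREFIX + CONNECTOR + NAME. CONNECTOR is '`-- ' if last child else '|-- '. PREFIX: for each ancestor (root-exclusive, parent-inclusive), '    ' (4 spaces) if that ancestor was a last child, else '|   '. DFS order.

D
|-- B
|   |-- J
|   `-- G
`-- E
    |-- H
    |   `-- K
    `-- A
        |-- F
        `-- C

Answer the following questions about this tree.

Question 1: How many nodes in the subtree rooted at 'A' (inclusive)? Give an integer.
Answer: 3

Derivation:
Subtree rooted at A contains: A, C, F
Count = 3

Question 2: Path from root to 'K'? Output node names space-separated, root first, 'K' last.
Answer: D E H K

Derivation:
Walk down from root: D -> E -> H -> K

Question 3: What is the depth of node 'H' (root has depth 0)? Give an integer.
Answer: 2

Derivation:
Path from root to H: D -> E -> H
Depth = number of edges = 2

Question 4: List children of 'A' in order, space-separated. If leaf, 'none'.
Node A's children (from adjacency): F, C

Answer: F C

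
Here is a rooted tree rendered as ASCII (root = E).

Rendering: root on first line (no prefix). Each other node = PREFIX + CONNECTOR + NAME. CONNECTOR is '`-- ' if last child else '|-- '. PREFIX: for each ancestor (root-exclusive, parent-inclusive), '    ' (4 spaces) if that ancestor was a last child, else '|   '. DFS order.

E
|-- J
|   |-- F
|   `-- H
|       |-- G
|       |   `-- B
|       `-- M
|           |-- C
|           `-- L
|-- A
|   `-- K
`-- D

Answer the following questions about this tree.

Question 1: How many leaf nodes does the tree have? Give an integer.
Answer: 6

Derivation:
Leaves (nodes with no children): B, C, D, F, K, L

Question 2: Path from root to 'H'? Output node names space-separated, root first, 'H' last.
Walk down from root: E -> J -> H

Answer: E J H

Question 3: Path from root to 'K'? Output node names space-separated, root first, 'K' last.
Answer: E A K

Derivation:
Walk down from root: E -> A -> K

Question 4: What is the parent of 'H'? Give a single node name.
Answer: J

Derivation:
Scan adjacency: H appears as child of J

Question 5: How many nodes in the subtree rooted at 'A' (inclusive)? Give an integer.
Subtree rooted at A contains: A, K
Count = 2

Answer: 2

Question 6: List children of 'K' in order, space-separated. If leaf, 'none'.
Answer: none

Derivation:
Node K's children (from adjacency): (leaf)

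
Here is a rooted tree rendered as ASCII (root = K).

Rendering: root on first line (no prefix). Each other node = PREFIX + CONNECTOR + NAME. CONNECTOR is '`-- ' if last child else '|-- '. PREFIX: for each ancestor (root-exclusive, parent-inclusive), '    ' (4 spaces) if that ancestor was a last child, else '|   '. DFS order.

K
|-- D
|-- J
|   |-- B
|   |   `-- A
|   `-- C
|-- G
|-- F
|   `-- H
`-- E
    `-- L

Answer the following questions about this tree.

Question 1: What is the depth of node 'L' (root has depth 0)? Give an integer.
Path from root to L: K -> E -> L
Depth = number of edges = 2

Answer: 2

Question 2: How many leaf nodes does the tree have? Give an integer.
Leaves (nodes with no children): A, C, D, G, H, L

Answer: 6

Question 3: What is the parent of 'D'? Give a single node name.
Scan adjacency: D appears as child of K

Answer: K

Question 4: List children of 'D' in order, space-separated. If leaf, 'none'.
Answer: none

Derivation:
Node D's children (from adjacency): (leaf)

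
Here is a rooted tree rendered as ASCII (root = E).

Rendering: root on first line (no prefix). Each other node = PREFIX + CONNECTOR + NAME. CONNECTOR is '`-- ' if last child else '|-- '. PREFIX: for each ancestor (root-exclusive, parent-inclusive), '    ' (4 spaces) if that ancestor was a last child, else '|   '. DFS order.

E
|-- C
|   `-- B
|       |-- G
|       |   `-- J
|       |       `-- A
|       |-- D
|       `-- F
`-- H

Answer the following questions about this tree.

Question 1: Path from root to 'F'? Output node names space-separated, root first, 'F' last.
Walk down from root: E -> C -> B -> F

Answer: E C B F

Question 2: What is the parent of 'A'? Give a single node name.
Answer: J

Derivation:
Scan adjacency: A appears as child of J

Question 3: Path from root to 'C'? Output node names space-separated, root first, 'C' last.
Walk down from root: E -> C

Answer: E C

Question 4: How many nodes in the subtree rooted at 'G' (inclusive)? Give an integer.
Subtree rooted at G contains: A, G, J
Count = 3

Answer: 3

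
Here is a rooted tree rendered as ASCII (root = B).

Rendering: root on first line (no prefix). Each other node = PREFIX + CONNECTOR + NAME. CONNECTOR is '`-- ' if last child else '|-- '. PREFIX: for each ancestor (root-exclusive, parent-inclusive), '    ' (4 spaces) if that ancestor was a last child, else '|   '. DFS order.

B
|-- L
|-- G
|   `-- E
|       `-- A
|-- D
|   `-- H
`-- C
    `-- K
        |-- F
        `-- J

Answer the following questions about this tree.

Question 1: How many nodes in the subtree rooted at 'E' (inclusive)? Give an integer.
Subtree rooted at E contains: A, E
Count = 2

Answer: 2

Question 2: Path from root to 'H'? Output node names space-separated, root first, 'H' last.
Answer: B D H

Derivation:
Walk down from root: B -> D -> H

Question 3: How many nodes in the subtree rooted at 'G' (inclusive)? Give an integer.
Answer: 3

Derivation:
Subtree rooted at G contains: A, E, G
Count = 3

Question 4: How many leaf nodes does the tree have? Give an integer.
Leaves (nodes with no children): A, F, H, J, L

Answer: 5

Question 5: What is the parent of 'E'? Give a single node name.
Scan adjacency: E appears as child of G

Answer: G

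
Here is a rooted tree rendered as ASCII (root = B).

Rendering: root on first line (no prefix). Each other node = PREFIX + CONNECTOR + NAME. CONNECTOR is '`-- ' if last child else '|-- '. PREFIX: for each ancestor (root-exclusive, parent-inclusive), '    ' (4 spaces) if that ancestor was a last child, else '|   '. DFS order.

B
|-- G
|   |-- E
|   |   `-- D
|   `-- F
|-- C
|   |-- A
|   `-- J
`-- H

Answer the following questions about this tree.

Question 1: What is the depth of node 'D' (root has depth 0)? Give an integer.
Answer: 3

Derivation:
Path from root to D: B -> G -> E -> D
Depth = number of edges = 3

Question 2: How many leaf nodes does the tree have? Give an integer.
Answer: 5

Derivation:
Leaves (nodes with no children): A, D, F, H, J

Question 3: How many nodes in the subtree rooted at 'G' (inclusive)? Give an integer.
Subtree rooted at G contains: D, E, F, G
Count = 4

Answer: 4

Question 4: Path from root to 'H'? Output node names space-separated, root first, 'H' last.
Walk down from root: B -> H

Answer: B H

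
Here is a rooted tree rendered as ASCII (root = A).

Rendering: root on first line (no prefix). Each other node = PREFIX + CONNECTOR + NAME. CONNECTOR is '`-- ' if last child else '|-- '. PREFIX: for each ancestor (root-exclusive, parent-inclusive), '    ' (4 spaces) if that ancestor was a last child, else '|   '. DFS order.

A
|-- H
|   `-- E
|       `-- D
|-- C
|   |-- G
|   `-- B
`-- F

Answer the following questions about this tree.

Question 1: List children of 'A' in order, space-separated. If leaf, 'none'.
Answer: H C F

Derivation:
Node A's children (from adjacency): H, C, F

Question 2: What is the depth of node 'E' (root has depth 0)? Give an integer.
Path from root to E: A -> H -> E
Depth = number of edges = 2

Answer: 2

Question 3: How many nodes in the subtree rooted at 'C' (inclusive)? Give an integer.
Subtree rooted at C contains: B, C, G
Count = 3

Answer: 3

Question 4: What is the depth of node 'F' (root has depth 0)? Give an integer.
Answer: 1

Derivation:
Path from root to F: A -> F
Depth = number of edges = 1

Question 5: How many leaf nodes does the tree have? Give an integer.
Leaves (nodes with no children): B, D, F, G

Answer: 4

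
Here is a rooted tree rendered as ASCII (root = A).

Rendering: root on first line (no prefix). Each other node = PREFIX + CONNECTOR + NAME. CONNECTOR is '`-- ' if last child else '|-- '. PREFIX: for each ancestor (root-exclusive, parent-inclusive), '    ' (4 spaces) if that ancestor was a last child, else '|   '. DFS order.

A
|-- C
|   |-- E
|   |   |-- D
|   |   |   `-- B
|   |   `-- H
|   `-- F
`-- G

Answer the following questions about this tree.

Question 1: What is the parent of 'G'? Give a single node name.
Answer: A

Derivation:
Scan adjacency: G appears as child of A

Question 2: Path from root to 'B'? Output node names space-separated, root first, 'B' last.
Walk down from root: A -> C -> E -> D -> B

Answer: A C E D B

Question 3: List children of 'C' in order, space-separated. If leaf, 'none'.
Answer: E F

Derivation:
Node C's children (from adjacency): E, F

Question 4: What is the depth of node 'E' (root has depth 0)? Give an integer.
Answer: 2

Derivation:
Path from root to E: A -> C -> E
Depth = number of edges = 2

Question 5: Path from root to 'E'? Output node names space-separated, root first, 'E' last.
Walk down from root: A -> C -> E

Answer: A C E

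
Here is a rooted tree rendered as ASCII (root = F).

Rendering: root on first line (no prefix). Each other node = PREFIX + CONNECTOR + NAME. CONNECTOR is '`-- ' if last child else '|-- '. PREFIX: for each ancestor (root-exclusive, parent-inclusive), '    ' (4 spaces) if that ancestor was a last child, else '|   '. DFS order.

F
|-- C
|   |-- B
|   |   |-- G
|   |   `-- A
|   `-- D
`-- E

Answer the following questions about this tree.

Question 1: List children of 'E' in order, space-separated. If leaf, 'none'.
Answer: none

Derivation:
Node E's children (from adjacency): (leaf)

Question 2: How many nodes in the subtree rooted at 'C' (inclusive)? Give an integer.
Answer: 5

Derivation:
Subtree rooted at C contains: A, B, C, D, G
Count = 5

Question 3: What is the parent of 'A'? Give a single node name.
Answer: B

Derivation:
Scan adjacency: A appears as child of B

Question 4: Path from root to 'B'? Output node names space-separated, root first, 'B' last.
Answer: F C B

Derivation:
Walk down from root: F -> C -> B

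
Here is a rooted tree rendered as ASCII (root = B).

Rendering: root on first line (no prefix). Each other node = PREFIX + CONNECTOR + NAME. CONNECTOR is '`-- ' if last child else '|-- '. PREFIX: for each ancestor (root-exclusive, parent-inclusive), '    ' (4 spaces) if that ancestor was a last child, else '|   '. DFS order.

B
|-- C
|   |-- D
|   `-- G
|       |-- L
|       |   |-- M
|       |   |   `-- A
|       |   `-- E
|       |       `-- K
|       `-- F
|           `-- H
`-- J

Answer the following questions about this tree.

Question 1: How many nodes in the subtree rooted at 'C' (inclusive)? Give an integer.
Subtree rooted at C contains: A, C, D, E, F, G, H, K, L, M
Count = 10

Answer: 10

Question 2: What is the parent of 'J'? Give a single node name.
Answer: B

Derivation:
Scan adjacency: J appears as child of B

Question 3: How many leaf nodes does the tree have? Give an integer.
Leaves (nodes with no children): A, D, H, J, K

Answer: 5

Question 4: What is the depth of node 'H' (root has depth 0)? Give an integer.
Answer: 4

Derivation:
Path from root to H: B -> C -> G -> F -> H
Depth = number of edges = 4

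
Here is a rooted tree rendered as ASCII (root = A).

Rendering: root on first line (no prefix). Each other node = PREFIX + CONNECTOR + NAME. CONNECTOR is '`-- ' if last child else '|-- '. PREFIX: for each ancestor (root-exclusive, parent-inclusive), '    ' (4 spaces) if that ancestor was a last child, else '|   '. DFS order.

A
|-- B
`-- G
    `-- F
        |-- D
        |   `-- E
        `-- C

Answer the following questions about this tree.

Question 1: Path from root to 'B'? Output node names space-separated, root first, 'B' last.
Walk down from root: A -> B

Answer: A B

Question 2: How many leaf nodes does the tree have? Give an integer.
Leaves (nodes with no children): B, C, E

Answer: 3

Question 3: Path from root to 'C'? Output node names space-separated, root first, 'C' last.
Walk down from root: A -> G -> F -> C

Answer: A G F C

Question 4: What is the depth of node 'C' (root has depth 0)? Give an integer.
Answer: 3

Derivation:
Path from root to C: A -> G -> F -> C
Depth = number of edges = 3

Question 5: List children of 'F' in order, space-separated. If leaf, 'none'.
Node F's children (from adjacency): D, C

Answer: D C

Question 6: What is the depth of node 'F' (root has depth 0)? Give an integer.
Answer: 2

Derivation:
Path from root to F: A -> G -> F
Depth = number of edges = 2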